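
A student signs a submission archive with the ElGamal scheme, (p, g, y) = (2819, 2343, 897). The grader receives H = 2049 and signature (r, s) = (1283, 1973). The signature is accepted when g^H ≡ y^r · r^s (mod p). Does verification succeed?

fails

Left side g^H mod p:
2343^2049 mod 2819 = 1454
Right side y^r · r^s mod p:
897^1283 mod 2819 = 2176
1283^1973 mod 2819 = 649
2176·649 = 1412224 ≡ 2724 (mod 2819)
1454 ≠ 2724, so verification fails.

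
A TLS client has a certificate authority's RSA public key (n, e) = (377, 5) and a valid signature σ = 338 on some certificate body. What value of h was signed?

195

Squares mod 377: σ^1≡338, σ^2≡13, σ^4≡169
5 = 4 + 1, so σ^5 ≡ 169·338 ≡ 195 (mod 377)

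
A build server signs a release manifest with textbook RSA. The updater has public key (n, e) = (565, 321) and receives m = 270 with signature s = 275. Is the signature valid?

s^321 mod 565 = 30
s^321 mod 565 = 30, but m = 270.

invalid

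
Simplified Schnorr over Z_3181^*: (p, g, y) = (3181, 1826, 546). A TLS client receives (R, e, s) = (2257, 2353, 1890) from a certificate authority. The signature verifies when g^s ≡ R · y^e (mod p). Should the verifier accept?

accept

g^s mod p:
1826^1890 mod 3181 = 2467
R · y^e mod p:
546^2353 mod 3181 = 2748
2257·2748 = 6202236 ≡ 2467 (mod 3181)
2467 ≡ 2467 (mod 3181); signature holds.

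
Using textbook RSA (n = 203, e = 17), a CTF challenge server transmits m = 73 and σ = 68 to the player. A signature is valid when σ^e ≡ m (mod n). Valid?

σ^2 ≡ 68^2 = 4624 ≡ 158
σ^4 ≡ 158^2 = 24964 ≡ 198
σ^8 ≡ 198^2 = 39204 ≡ 25
σ^16 ≡ 25^2 = 625 ≡ 16
17 = 16 + 1, so σ^17 ≡ 16·68 ≡ 73 (mod 203)
σ^17 mod 203 = 73 matches m.

yes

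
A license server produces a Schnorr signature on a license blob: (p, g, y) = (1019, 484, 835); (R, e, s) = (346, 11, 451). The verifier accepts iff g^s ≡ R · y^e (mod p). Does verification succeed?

fails

g^s mod p:
Squares mod 1019: 484^1≡484, 484^2≡905, 484^4≡768, 484^8≡842, 484^16≡759, 484^32≡346, 484^64≡493, 484^128≡527, 484^256≡561
451 = 256 + 128 + 64 + 2 + 1, so 484^451 ≡ 561·527·493·905·484 ≡ 767 (mod 1019)
R · y^e mod p:
Squares mod 1019: 835^1≡835, 835^2≡229, 835^4≡472, 835^8≡642
11 = 8 + 2 + 1, so 835^11 ≡ 642·229·835 ≡ 81 (mod 1019)
346·81 = 28026 ≡ 513 (mod 1019)
767 ≠ 513; the check fails.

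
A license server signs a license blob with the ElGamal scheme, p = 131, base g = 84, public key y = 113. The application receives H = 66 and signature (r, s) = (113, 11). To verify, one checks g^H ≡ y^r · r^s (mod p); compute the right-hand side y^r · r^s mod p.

Squares mod 131: 113^1≡113, 113^2≡62, 113^4≡45, 113^8≡60, 113^16≡63, 113^32≡39, 113^64≡80
113 = 64 + 32 + 16 + 1, so 113^113 ≡ 80·39·63·113 ≡ 99 (mod 131)
Squares mod 131: 113^1≡113, 113^2≡62, 113^4≡45, 113^8≡60
11 = 8 + 2 + 1, so 113^11 ≡ 60·62·113 ≡ 112 (mod 131)
y^r · r^s ≡ 99·112 = 11088 ≡ 84 (mod 131)

84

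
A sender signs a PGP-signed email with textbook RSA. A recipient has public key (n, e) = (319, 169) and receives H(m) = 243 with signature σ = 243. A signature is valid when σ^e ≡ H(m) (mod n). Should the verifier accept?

σ^2 ≡ 243^2 = 59049 ≡ 34
σ^4 ≡ 34^2 = 1156 ≡ 199
σ^8 ≡ 199^2 = 39601 ≡ 45
σ^16 ≡ 45^2 = 2025 ≡ 111
σ^32 ≡ 111^2 = 12321 ≡ 199
σ^64 ≡ 199^2 = 39601 ≡ 45
σ^128 ≡ 45^2 = 2025 ≡ 111
169 = 128 + 32 + 8 + 1, so σ^169 ≡ 111·199·45·243 ≡ 243 (mod 319)
σ^169 mod 319 = 243 matches H(m).

accept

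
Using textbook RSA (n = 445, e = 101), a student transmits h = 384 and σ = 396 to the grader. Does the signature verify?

σ^2 ≡ 396^2 = 156816 ≡ 176
σ^4 ≡ 176^2 = 30976 ≡ 271
σ^8 ≡ 271^2 = 73441 ≡ 16
σ^16 ≡ 16^2 = 256
σ^32 ≡ 256^2 = 65536 ≡ 121
σ^64 ≡ 121^2 = 14641 ≡ 401
101 = 64 + 32 + 4 + 1, so σ^101 ≡ 401·121·271·396 ≡ 246 (mod 445)
σ^101 mod 445 = 246, but h = 384.

does not verify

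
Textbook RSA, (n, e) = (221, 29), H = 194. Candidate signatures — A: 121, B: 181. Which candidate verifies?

Candidate A: 121^29 mod 221 = 49
Candidate B: 181^29 mod 221 = 194
  → matches H = 194

B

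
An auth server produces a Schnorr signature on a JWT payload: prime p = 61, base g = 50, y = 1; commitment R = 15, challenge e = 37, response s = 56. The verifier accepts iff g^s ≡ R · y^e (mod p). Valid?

no

g^s mod p:
Squares mod 61: 50^1≡50, 50^2≡60, 50^4≡1, 50^8≡1, 50^16≡1, 50^32≡1
56 = 32 + 16 + 8, so 50^56 ≡ 1·1·1 ≡ 1 (mod 61)
R · y^e mod p:
Squares mod 61: 1^1≡1, 1^2≡1, 1^4≡1, 1^8≡1, 1^16≡1, 1^32≡1
37 = 32 + 4 + 1, so 1^37 ≡ 1·1·1 ≡ 1 (mod 61)
15·1 = 15 ≡ 15 (mod 61)
1 ≠ 15; the check fails.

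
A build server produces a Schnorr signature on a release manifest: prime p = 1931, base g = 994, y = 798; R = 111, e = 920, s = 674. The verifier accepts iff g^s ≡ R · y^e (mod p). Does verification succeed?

g^s mod p:
Squares mod 1931: 994^1≡994, 994^2≡1295, 994^4≡917, 994^8≡904, 994^16≡403, 994^32≡205, 994^64≡1474, 994^128≡301, 994^256≡1775, 994^512≡1164
674 = 512 + 128 + 32 + 2, so 994^674 ≡ 1164·301·205·1295 ≡ 1805 (mod 1931)
R · y^e mod p:
Squares mod 1931: 798^1≡798, 798^2≡1505, 798^4≡1893, 798^8≡1444, 798^16≡1587, 798^32≡545, 798^64≡1582, 798^128≡148, 798^256≡663, 798^512≡1232
920 = 512 + 256 + 128 + 16 + 8, so 798^920 ≡ 1232·663·148·1587·1444 ≡ 312 (mod 1931)
111·312 = 34632 ≡ 1805 (mod 1931)
1805 ≡ 1805 (mod 1931); signature holds.

passes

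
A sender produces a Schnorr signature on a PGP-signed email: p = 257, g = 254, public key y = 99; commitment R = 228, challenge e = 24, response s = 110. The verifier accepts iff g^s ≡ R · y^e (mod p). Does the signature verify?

g^s mod p:
Squares mod 257: 254^1≡254, 254^2≡9, 254^4≡81, 254^8≡136, 254^16≡249, 254^32≡64, 254^64≡241
110 = 64 + 32 + 8 + 4 + 2, so 254^110 ≡ 241·64·136·81·9 ≡ 25 (mod 257)
R · y^e mod p:
Squares mod 257: 99^1≡99, 99^2≡35, 99^4≡197, 99^8≡2, 99^16≡4
24 = 16 + 8, so 99^24 ≡ 4·2 ≡ 8 (mod 257)
228·8 = 1824 ≡ 25 (mod 257)
25 ≡ 25 (mod 257); signature holds.

verifies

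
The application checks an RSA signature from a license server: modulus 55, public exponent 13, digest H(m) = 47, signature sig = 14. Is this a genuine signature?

sig^13 mod 55 = 49
sig^13 mod 55 = 49, but H(m) = 47.

forged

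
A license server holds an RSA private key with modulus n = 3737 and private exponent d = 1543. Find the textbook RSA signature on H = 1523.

2584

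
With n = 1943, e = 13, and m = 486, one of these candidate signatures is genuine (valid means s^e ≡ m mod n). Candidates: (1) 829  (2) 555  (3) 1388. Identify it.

Candidate 1: 829^13 mod 1943 = 1496
Candidate 2: 555^13 mod 1943 = 486
  → matches m = 486
Candidate 3: 1388^13 mod 1943 = 1457

2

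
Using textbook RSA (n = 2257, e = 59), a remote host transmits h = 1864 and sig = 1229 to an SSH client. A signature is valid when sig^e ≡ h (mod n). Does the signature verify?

verifies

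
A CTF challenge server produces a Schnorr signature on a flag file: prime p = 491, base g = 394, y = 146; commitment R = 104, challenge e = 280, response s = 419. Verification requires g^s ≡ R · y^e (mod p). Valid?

g^s mod p:
Squares mod 491: 394^1≡394, 394^2≡80, 394^4≡17, 394^8≡289, 394^16≡51, 394^32≡146, 394^64≡203, 394^128≡456, 394^256≡243
419 = 256 + 128 + 32 + 2 + 1, so 394^419 ≡ 243·456·146·80·394 ≡ 373 (mod 491)
R · y^e mod p:
Squares mod 491: 146^1≡146, 146^2≡203, 146^4≡456, 146^8≡243, 146^16≡129, 146^32≡438, 146^64≡354, 146^128≡111, 146^256≡46
280 = 256 + 16 + 8, so 146^280 ≡ 46·129·243 ≡ 386 (mod 491)
104·386 = 40144 ≡ 373 (mod 491)
373 ≡ 373 (mod 491); signature holds.

yes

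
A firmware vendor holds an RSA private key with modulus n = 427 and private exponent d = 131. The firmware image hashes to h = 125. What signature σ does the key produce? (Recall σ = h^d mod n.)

125

h^2 ≡ 125^2 = 15625 ≡ 253
h^4 ≡ 253^2 = 64009 ≡ 386
h^8 ≡ 386^2 = 148996 ≡ 400
h^16 ≡ 400^2 = 160000 ≡ 302
h^32 ≡ 302^2 = 91204 ≡ 253
h^64 ≡ 253^2 = 64009 ≡ 386
h^128 ≡ 386^2 = 148996 ≡ 400
131 = 128 + 2 + 1, so h^131 ≡ 400·253·125 ≡ 125 (mod 427)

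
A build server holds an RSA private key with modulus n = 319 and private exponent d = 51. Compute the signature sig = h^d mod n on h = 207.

h^2 ≡ 207^2 = 42849 ≡ 103
h^4 ≡ 103^2 = 10609 ≡ 82
h^8 ≡ 82^2 = 6724 ≡ 25
h^16 ≡ 25^2 = 625 ≡ 306
h^32 ≡ 306^2 = 93636 ≡ 169
51 = 32 + 16 + 2 + 1, so h^51 ≡ 169·306·103·207 ≡ 42 (mod 319)

42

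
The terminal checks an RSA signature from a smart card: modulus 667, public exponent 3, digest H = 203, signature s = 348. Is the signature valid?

invalid

Squares mod 667: s^1≡348, s^2≡377
3 = 2 + 1, so s^3 ≡ 377·348 ≡ 464 (mod 667)
The recovered value 464 does not match the digest 203.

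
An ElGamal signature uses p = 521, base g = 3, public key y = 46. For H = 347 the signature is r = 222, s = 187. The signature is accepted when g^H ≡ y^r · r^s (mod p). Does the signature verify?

verifies

Left side g^H mod p:
Squares mod 521: 3^1≡3, 3^2≡9, 3^4≡81, 3^8≡309, 3^16≡138, 3^32≡288, 3^64≡105, 3^128≡84, 3^256≡283
347 = 256 + 64 + 16 + 8 + 2 + 1, so 3^347 ≡ 283·105·138·309·9·3 ≡ 195 (mod 521)
Right side y^r · r^s mod p:
Squares mod 521: 46^1≡46, 46^2≡32, 46^4≡503, 46^8≡324, 46^16≡255, 46^32≡421, 46^64≡101, 46^128≡302
222 = 128 + 64 + 16 + 8 + 4 + 2, so 46^222 ≡ 302·101·255·324·503·32 ≡ 415 (mod 521)
Squares mod 521: 222^1≡222, 222^2≡310, 222^4≡236, 222^8≡470, 222^16≡517, 222^32≡16, 222^64≡256, 222^128≡411
187 = 128 + 32 + 16 + 8 + 2 + 1, so 222^187 ≡ 411·16·517·470·310·222 ≡ 239 (mod 521)
415·239 = 99185 ≡ 195 (mod 521)
195 ≡ 195 (mod 521), so the signature is genuine.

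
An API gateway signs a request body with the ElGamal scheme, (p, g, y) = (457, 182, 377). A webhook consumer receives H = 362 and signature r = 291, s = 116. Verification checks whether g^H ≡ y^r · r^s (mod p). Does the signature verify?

Left side g^H mod p:
182^2 = 33124 ≡ 220
182^4 ≡ 220^2 = 48400 ≡ 415
182^8 ≡ 415^2 = 172225 ≡ 393
182^16 ≡ 393^2 = 154449 ≡ 440
182^32 ≡ 440^2 = 193600 ≡ 289
182^64 ≡ 289^2 = 83521 ≡ 347
182^128 ≡ 347^2 = 120409 ≡ 218
182^256 ≡ 218^2 = 47524 ≡ 453
362 = 256 + 64 + 32 + 8 + 2, so 182^362 ≡ 453·347·289·393·220 ≡ 321 (mod 457)
Right side y^r · r^s mod p:
377^2 = 142129 ≡ 2
377^4 ≡ 2^2 = 4
377^8 ≡ 4^2 = 16
377^16 ≡ 16^2 = 256
377^32 ≡ 256^2 = 65536 ≡ 185
377^64 ≡ 185^2 = 34225 ≡ 407
377^128 ≡ 407^2 = 165649 ≡ 215
377^256 ≡ 215^2 = 46225 ≡ 68
291 = 256 + 32 + 2 + 1, so 377^291 ≡ 68·185·2·377 ≡ 285 (mod 457)
291^2 = 84681 ≡ 136
291^4 ≡ 136^2 = 18496 ≡ 216
291^8 ≡ 216^2 = 46656 ≡ 42
291^16 ≡ 42^2 = 1764 ≡ 393
291^32 ≡ 393^2 = 154449 ≡ 440
291^64 ≡ 440^2 = 193600 ≡ 289
116 = 64 + 32 + 16 + 4, so 291^116 ≡ 289·440·393·216 ≡ 257 (mod 457)
285·257 = 73245 ≡ 125 (mod 457)
321 ≠ 125, so verification fails.

does not verify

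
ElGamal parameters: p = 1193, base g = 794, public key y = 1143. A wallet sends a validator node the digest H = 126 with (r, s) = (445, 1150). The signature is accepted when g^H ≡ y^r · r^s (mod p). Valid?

Left side g^H mod p:
794^126 mod 1193 = 52
Right side y^r · r^s mod p:
1143^445 mod 1193 = 190
445^1150 mod 1193 = 41
190·41 = 7790 ≡ 632 (mod 1193)
52 ≠ 632, so verification fails.

no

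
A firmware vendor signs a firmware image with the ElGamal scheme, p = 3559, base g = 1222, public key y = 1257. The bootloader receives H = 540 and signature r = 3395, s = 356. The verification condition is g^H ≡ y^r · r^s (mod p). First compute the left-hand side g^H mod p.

1336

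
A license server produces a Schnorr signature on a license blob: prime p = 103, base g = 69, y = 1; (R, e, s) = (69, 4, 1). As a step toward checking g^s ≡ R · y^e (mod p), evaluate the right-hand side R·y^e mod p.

69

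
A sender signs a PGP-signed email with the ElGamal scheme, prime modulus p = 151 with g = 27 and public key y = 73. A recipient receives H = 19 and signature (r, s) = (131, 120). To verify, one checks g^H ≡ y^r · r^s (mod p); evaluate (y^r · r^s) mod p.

73

Squares mod 151: 73^1≡73, 73^2≡44, 73^4≡124, 73^8≡125, 73^16≡72, 73^32≡50, 73^64≡84, 73^128≡110
131 = 128 + 2 + 1, so 73^131 ≡ 110·44·73 ≡ 131 (mod 151)
Squares mod 151: 131^1≡131, 131^2≡98, 131^4≡91, 131^8≡127, 131^16≡123, 131^32≡29, 131^64≡86
120 = 64 + 32 + 16 + 8, so 131^120 ≡ 86·29·123·127 ≡ 19 (mod 151)
y^r · r^s ≡ 131·19 = 2489 ≡ 73 (mod 151)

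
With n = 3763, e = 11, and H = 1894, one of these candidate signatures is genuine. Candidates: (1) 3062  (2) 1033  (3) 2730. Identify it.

3

Candidate 1: Squares mod 3763: 3062^1≡3062, 3062^2≡2211, 3062^4≡384, 3062^8≡699; 11 = 8 + 2 + 1, so 3062^11 ≡ 699·2211·3062 ≡ 2489 (mod 3763)
Candidate 2: Squares mod 3763: 1033^1≡1033, 1033^2≡2160, 1033^4≡3243, 1033^8≡3227; 11 = 8 + 2 + 1, so 1033^11 ≡ 3227·2160·1033 ≡ 1869 (mod 3763)
Candidate 3: Squares mod 3763: 2730^1≡2730, 2730^2≡2160, 2730^4≡3243, 2730^8≡3227; 11 = 8 + 2 + 1, so 2730^11 ≡ 3227·2160·2730 ≡ 1894 (mod 3763)
  → matches H = 1894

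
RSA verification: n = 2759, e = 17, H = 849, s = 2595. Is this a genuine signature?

s^2 ≡ 2595^2 = 6734025 ≡ 2065
s^4 ≡ 2065^2 = 4264225 ≡ 1570
s^8 ≡ 1570^2 = 2464900 ≡ 1113
s^16 ≡ 1113^2 = 1238769 ≡ 2737
17 = 16 + 1, so s^17 ≡ 2737·2595 ≡ 849 (mod 2759)
s^17 mod 2759 = 849 matches H.

genuine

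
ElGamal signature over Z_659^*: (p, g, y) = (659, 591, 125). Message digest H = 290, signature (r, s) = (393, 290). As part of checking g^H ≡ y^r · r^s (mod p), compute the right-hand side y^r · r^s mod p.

163

Squares mod 659: 125^1≡125, 125^2≡468, 125^4≡236, 125^8≡340, 125^16≡275, 125^32≡499, 125^64≡558, 125^128≡316, 125^256≡347
393 = 256 + 128 + 8 + 1, so 125^393 ≡ 347·316·340·125 ≡ 558 (mod 659)
Squares mod 659: 393^1≡393, 393^2≡243, 393^4≡398, 393^8≡244, 393^16≡226, 393^32≡333, 393^64≡177, 393^128≡356, 393^256≡208
290 = 256 + 32 + 2, so 393^290 ≡ 208·333·243 ≡ 292 (mod 659)
y^r · r^s ≡ 558·292 = 162936 ≡ 163 (mod 659)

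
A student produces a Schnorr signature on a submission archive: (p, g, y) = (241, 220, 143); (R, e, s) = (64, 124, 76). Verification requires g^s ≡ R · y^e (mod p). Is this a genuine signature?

genuine

g^s mod p:
Squares mod 241: 220^1≡220, 220^2≡200, 220^4≡235, 220^8≡36, 220^16≡91, 220^32≡87, 220^64≡98
76 = 64 + 8 + 4, so 220^76 ≡ 98·36·235 ≡ 40 (mod 241)
R · y^e mod p:
Squares mod 241: 143^1≡143, 143^2≡205, 143^4≡91, 143^8≡87, 143^16≡98, 143^32≡205, 143^64≡91
124 = 64 + 32 + 16 + 8 + 4, so 143^124 ≡ 91·205·98·87·91 ≡ 91 (mod 241)
64·91 = 5824 ≡ 40 (mod 241)
40 ≡ 40 (mod 241); signature holds.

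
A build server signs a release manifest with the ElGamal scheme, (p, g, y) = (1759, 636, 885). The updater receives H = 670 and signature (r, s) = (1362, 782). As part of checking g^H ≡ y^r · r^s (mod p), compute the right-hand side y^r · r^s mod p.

885^2 = 783225 ≡ 470
885^4 ≡ 470^2 = 220900 ≡ 1025
885^8 ≡ 1025^2 = 1050625 ≡ 502
885^16 ≡ 502^2 = 252004 ≡ 467
885^32 ≡ 467^2 = 218089 ≡ 1732
885^64 ≡ 1732^2 = 2999824 ≡ 729
885^128 ≡ 729^2 = 531441 ≡ 223
885^256 ≡ 223^2 = 49729 ≡ 477
885^512 ≡ 477^2 = 227529 ≡ 618
885^1024 ≡ 618^2 = 381924 ≡ 221
1362 = 1024 + 256 + 64 + 16 + 2, so 885^1362 ≡ 221·477·729·467·470 ≡ 1420 (mod 1759)
1362^2 = 1855044 ≡ 1058
1362^4 ≡ 1058^2 = 1119364 ≡ 640
1362^8 ≡ 640^2 = 409600 ≡ 1512
1362^16 ≡ 1512^2 = 2286144 ≡ 1203
1362^32 ≡ 1203^2 = 1447209 ≡ 1311
1362^64 ≡ 1311^2 = 1718721 ≡ 178
1362^128 ≡ 178^2 = 31684 ≡ 22
1362^256 ≡ 22^2 = 484
1362^512 ≡ 484^2 = 234256 ≡ 309
782 = 512 + 256 + 8 + 4 + 2, so 1362^782 ≡ 309·484·1512·640·1058 ≡ 1651 (mod 1759)
y^r · r^s ≡ 1420·1651 = 2344420 ≡ 1432 (mod 1759)

1432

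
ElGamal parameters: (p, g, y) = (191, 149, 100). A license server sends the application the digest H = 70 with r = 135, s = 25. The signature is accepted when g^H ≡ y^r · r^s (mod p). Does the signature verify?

Left side g^H mod p:
149^2 = 22201 ≡ 45
149^4 ≡ 45^2 = 2025 ≡ 115
149^8 ≡ 115^2 = 13225 ≡ 46
149^16 ≡ 46^2 = 2116 ≡ 15
149^32 ≡ 15^2 = 225 ≡ 34
149^64 ≡ 34^2 = 1156 ≡ 10
70 = 64 + 4 + 2, so 149^70 ≡ 10·115·45 ≡ 180 (mod 191)
Right side y^r · r^s mod p:
100^2 = 10000 ≡ 68
100^4 ≡ 68^2 = 4624 ≡ 40
100^8 ≡ 40^2 = 1600 ≡ 72
100^16 ≡ 72^2 = 5184 ≡ 27
100^32 ≡ 27^2 = 729 ≡ 156
100^64 ≡ 156^2 = 24336 ≡ 79
100^128 ≡ 79^2 = 6241 ≡ 129
135 = 128 + 4 + 2 + 1, so 100^135 ≡ 129·40·68·100 ≡ 154 (mod 191)
135^2 = 18225 ≡ 80
135^4 ≡ 80^2 = 6400 ≡ 97
135^8 ≡ 97^2 = 9409 ≡ 50
135^16 ≡ 50^2 = 2500 ≡ 17
25 = 16 + 8 + 1, so 135^25 ≡ 17·50·135 ≡ 150 (mod 191)
154·150 = 23100 ≡ 180 (mod 191)
180 ≡ 180 (mod 191), so the signature is genuine.

verifies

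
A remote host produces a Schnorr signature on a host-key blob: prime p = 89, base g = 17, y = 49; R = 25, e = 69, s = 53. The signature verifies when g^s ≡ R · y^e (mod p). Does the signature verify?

verifies

g^s mod p:
17^2 = 289 ≡ 22
17^4 ≡ 22^2 = 484 ≡ 39
17^8 ≡ 39^2 = 1521 ≡ 8
17^16 ≡ 8^2 = 64
17^32 ≡ 64^2 = 4096 ≡ 2
53 = 32 + 16 + 4 + 1, so 17^53 ≡ 2·64·39·17 ≡ 47 (mod 89)
R · y^e mod p:
49^2 = 2401 ≡ 87
49^4 ≡ 87^2 = 7569 ≡ 4
49^8 ≡ 4^2 = 16
49^16 ≡ 16^2 = 256 ≡ 78
49^32 ≡ 78^2 = 6084 ≡ 32
49^64 ≡ 32^2 = 1024 ≡ 45
69 = 64 + 4 + 1, so 49^69 ≡ 45·4·49 ≡ 9 (mod 89)
25·9 = 225 ≡ 47 (mod 89)
47 ≡ 47 (mod 89); signature holds.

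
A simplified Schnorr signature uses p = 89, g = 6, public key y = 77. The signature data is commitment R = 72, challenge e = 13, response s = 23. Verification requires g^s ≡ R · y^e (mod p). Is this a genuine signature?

g^s mod p:
6^2 = 36
6^4 ≡ 36^2 = 1296 ≡ 50
6^8 ≡ 50^2 = 2500 ≡ 8
6^16 ≡ 8^2 = 64
23 = 16 + 4 + 2 + 1, so 6^23 ≡ 64·50·36·6 ≡ 26 (mod 89)
R · y^e mod p:
77^2 = 5929 ≡ 55
77^4 ≡ 55^2 = 3025 ≡ 88
77^8 ≡ 88^2 = 7744 ≡ 1
13 = 8 + 4 + 1, so 77^13 ≡ 1·88·77 ≡ 12 (mod 89)
72·12 = 864 ≡ 63 (mod 89)
26 ≠ 63; the check fails.

forged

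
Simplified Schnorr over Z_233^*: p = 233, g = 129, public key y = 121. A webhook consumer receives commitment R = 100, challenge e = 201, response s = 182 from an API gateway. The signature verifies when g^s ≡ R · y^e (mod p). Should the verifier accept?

g^s mod p:
129^182 mod 233 = 195
R · y^e mod p:
121^201 mod 233 = 200
100·200 = 20000 ≡ 195 (mod 233)
195 ≡ 195 (mod 233); signature holds.

accept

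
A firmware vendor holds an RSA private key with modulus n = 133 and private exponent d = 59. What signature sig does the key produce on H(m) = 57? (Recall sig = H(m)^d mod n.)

57

(H(m))^2 ≡ 57^2 = 3249 ≡ 57
(H(m))^4 ≡ 57^2 = 3249 ≡ 57
(H(m))^8 ≡ 57^2 = 3249 ≡ 57
(H(m))^16 ≡ 57^2 = 3249 ≡ 57
(H(m))^32 ≡ 57^2 = 3249 ≡ 57
59 = 32 + 16 + 8 + 2 + 1, so (H(m))^59 ≡ 57·57·57·57·57 ≡ 57 (mod 133)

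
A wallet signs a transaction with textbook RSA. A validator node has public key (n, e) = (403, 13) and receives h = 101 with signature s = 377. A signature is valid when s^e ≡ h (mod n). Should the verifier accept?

reject

s^2 ≡ 377^2 = 142129 ≡ 273
s^4 ≡ 273^2 = 74529 ≡ 377
s^8 ≡ 377^2 = 142129 ≡ 273
13 = 8 + 4 + 1, so s^13 ≡ 273·377·377 ≡ 377 (mod 403)
377 ≠ 101, so verification fails.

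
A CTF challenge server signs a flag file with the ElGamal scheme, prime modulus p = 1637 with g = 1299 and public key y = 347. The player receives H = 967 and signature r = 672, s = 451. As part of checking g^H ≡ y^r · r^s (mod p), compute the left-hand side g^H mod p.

1299^2 = 1687401 ≡ 1291
1299^4 ≡ 1291^2 = 1666681 ≡ 215
1299^8 ≡ 215^2 = 46225 ≡ 389
1299^16 ≡ 389^2 = 151321 ≡ 717
1299^32 ≡ 717^2 = 514089 ≡ 71
1299^64 ≡ 71^2 = 5041 ≡ 130
1299^128 ≡ 130^2 = 16900 ≡ 530
1299^256 ≡ 530^2 = 280900 ≡ 973
1299^512 ≡ 973^2 = 946729 ≡ 543
967 = 512 + 256 + 128 + 64 + 4 + 2 + 1, so 1299^967 ≡ 543·973·530·130·215·1291·1299 ≡ 1036 (mod 1637)

1036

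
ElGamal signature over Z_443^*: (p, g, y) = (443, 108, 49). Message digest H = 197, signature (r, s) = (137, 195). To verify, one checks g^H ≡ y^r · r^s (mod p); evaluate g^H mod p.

25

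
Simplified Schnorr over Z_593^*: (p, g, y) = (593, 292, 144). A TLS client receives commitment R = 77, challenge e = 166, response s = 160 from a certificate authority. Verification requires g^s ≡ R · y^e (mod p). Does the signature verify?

verifies

g^s mod p:
Squares mod 593: 292^1≡292, 292^2≡465, 292^4≡373, 292^8≡367, 292^16≡78, 292^32≡154, 292^64≡589, 292^128≡16
160 = 128 + 32, so 292^160 ≡ 16·154 ≡ 92 (mod 593)
R · y^e mod p:
Squares mod 593: 144^1≡144, 144^2≡574, 144^4≡361, 144^8≡454, 144^16≡345, 144^32≡425, 144^64≡353, 144^128≡79
166 = 128 + 32 + 4 + 2, so 144^166 ≡ 79·425·361·574 ≡ 32 (mod 593)
77·32 = 2464 ≡ 92 (mod 593)
92 ≡ 92 (mod 593); signature holds.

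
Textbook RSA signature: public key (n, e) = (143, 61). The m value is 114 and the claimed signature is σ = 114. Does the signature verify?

verifies

σ^2 ≡ 114^2 = 12996 ≡ 126
σ^4 ≡ 126^2 = 15876 ≡ 3
σ^8 ≡ 3^2 = 9
σ^16 ≡ 9^2 = 81
σ^32 ≡ 81^2 = 6561 ≡ 126
61 = 32 + 16 + 8 + 4 + 1, so σ^61 ≡ 126·81·9·3·114 ≡ 114 (mod 143)
114 = m, so the signature checks out.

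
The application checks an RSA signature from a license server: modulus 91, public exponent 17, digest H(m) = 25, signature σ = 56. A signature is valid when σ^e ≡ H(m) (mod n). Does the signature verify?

does not verify

σ^2 ≡ 56^2 = 3136 ≡ 42
σ^4 ≡ 42^2 = 1764 ≡ 35
σ^8 ≡ 35^2 = 1225 ≡ 42
σ^16 ≡ 42^2 = 1764 ≡ 35
17 = 16 + 1, so σ^17 ≡ 35·56 ≡ 49 (mod 91)
σ^17 mod 91 = 49, but H(m) = 25.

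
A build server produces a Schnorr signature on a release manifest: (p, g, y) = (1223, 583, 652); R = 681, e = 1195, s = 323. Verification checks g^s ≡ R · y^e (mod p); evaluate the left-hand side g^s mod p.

64

583^323 mod 1223 = 64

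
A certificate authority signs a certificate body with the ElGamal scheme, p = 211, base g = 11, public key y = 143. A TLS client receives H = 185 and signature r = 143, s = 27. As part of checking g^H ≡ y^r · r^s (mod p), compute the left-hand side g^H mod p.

Squares mod 211: 11^1≡11, 11^2≡121, 11^4≡82, 11^8≡183, 11^16≡151, 11^32≡13, 11^64≡169, 11^128≡76
185 = 128 + 32 + 16 + 8 + 1, so 11^185 ≡ 76·13·151·183·11 ≡ 199 (mod 211)

199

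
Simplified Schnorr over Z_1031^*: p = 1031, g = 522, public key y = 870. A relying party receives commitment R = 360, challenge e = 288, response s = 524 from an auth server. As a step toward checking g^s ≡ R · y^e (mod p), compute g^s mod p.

Squares mod 1031: 522^1≡522, 522^2≡300, 522^4≡303, 522^8≡50, 522^16≡438, 522^32≡78, 522^64≡929, 522^128≡94, 522^256≡588, 522^512≡359
524 = 512 + 8 + 4, so 522^524 ≡ 359·50·303 ≡ 325 (mod 1031)

325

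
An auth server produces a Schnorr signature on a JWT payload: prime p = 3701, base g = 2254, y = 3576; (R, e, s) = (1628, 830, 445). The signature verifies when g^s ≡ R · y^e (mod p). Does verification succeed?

fails

g^s mod p:
2254^2 = 5080516 ≡ 2744
2254^4 ≡ 2744^2 = 7529536 ≡ 1702
2254^8 ≡ 1702^2 = 2896804 ≡ 2622
2254^16 ≡ 2622^2 = 6874884 ≡ 2127
2254^32 ≡ 2127^2 = 4524129 ≡ 1507
2254^64 ≡ 1507^2 = 2271049 ≡ 2336
2254^128 ≡ 2336^2 = 5456896 ≡ 1622
2254^256 ≡ 1622^2 = 2630884 ≡ 3174
445 = 256 + 128 + 32 + 16 + 8 + 4 + 1, so 2254^445 ≡ 3174·1622·1507·2127·2622·1702·2254 ≡ 1312 (mod 3701)
R · y^e mod p:
3576^2 = 12787776 ≡ 821
3576^4 ≡ 821^2 = 674041 ≡ 459
3576^8 ≡ 459^2 = 210681 ≡ 3425
3576^16 ≡ 3425^2 = 11730625 ≡ 2156
3576^32 ≡ 2156^2 = 4648336 ≡ 3581
3576^64 ≡ 3581^2 = 12823561 ≡ 3297
3576^128 ≡ 3297^2 = 10870209 ≡ 372
3576^256 ≡ 372^2 = 138384 ≡ 1447
3576^512 ≡ 1447^2 = 2093809 ≡ 2744
830 = 512 + 256 + 32 + 16 + 8 + 4 + 2, so 3576^830 ≡ 2744·1447·3581·2156·3425·459·821 ≡ 3025 (mod 3701)
1628·3025 = 4924700 ≡ 2370 (mod 3701)
1312 ≠ 2370; the check fails.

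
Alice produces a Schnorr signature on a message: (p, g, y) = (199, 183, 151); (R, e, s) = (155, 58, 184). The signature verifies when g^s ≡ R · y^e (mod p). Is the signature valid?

g^s mod p:
Squares mod 199: 183^1≡183, 183^2≡57, 183^4≡65, 183^8≡46, 183^16≡126, 183^32≡155, 183^64≡145, 183^128≡130
184 = 128 + 32 + 16 + 8, so 183^184 ≡ 130·155·126·46 ≡ 81 (mod 199)
R · y^e mod p:
Squares mod 199: 151^1≡151, 151^2≡115, 151^4≡91, 151^8≡122, 151^16≡158, 151^32≡89
58 = 32 + 16 + 8 + 2, so 151^58 ≡ 89·158·122·115 ≡ 66 (mod 199)
155·66 = 10230 ≡ 81 (mod 199)
81 ≡ 81 (mod 199); signature holds.

valid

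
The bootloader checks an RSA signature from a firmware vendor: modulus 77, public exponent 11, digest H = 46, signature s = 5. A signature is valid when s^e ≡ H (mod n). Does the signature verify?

Squares mod 77: s^1≡5, s^2≡25, s^4≡9, s^8≡4
11 = 8 + 2 + 1, so s^11 ≡ 4·25·5 ≡ 38 (mod 77)
38 ≠ 46, so verification fails.

does not verify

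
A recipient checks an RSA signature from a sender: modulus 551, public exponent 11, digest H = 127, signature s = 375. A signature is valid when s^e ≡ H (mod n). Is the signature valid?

Squares mod 551: s^1≡375, s^2≡120, s^4≡74, s^8≡517
11 = 8 + 2 + 1, so s^11 ≡ 517·120·375 ≡ 127 (mod 551)
127 = H, so the signature checks out.

valid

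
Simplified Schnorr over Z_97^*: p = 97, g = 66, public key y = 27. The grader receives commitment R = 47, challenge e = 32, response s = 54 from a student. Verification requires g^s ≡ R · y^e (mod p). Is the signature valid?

valid

g^s mod p:
66^2 = 4356 ≡ 88
66^4 ≡ 88^2 = 7744 ≡ 81
66^8 ≡ 81^2 = 6561 ≡ 62
66^16 ≡ 62^2 = 3844 ≡ 61
66^32 ≡ 61^2 = 3721 ≡ 35
54 = 32 + 16 + 4 + 2, so 66^54 ≡ 35·61·81·88 ≡ 47 (mod 97)
R · y^e mod p:
27^2 = 729 ≡ 50
27^4 ≡ 50^2 = 2500 ≡ 75
27^8 ≡ 75^2 = 5625 ≡ 96
27^16 ≡ 96^2 = 9216 ≡ 1
27^32 ≡ 1^2 = 1
47·1 = 47 ≡ 47 (mod 97)
47 ≡ 47 (mod 97); signature holds.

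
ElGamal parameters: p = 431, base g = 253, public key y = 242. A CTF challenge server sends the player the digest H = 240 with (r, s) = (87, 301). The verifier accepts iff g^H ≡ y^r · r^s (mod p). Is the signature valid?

Left side g^H mod p:
253^240 mod 431 = 243
Right side y^r · r^s mod p:
242^87 mod 431 = 147
87^301 mod 431 = 116
147·116 = 17052 ≡ 243 (mod 431)
243 ≡ 243 (mod 431), so the signature is genuine.

valid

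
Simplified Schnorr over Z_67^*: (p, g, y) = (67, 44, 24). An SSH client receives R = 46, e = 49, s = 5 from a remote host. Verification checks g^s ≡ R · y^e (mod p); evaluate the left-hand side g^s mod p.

12

44^2 = 1936 ≡ 60
44^4 ≡ 60^2 = 3600 ≡ 49
5 = 4 + 1, so 44^5 ≡ 49·44 ≡ 12 (mod 67)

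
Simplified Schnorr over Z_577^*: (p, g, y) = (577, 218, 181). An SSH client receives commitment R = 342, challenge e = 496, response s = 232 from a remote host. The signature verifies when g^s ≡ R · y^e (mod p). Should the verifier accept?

g^s mod p:
Squares mod 577: 218^1≡218, 218^2≡210, 218^4≡248, 218^8≡342, 218^16≡410, 218^32≡193, 218^64≡321, 218^128≡335
232 = 128 + 64 + 32 + 8, so 218^232 ≡ 335·321·193·342 ≡ 96 (mod 577)
R · y^e mod p:
Squares mod 577: 181^1≡181, 181^2≡449, 181^4≡228, 181^8≡54, 181^16≡31, 181^32≡384, 181^64≡321, 181^128≡335, 181^256≡287
496 = 256 + 128 + 64 + 32 + 16, so 181^496 ≡ 287·335·321·384·31 ≡ 256 (mod 577)
342·256 = 87552 ≡ 425 (mod 577)
96 ≠ 425; the check fails.

reject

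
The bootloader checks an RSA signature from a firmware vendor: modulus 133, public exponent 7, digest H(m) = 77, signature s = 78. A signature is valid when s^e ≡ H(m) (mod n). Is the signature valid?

invalid

s^2 ≡ 78^2 = 6084 ≡ 99
s^4 ≡ 99^2 = 9801 ≡ 92
7 = 4 + 2 + 1, so s^7 ≡ 92·99·78 ≡ 71 (mod 133)
The recovered value 71 does not match the digest 77.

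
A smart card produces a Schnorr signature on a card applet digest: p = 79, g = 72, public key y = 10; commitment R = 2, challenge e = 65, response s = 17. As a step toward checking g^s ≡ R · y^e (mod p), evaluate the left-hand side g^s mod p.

2

72^2 = 5184 ≡ 49
72^4 ≡ 49^2 = 2401 ≡ 31
72^8 ≡ 31^2 = 961 ≡ 13
72^16 ≡ 13^2 = 169 ≡ 11
17 = 16 + 1, so 72^17 ≡ 11·72 ≡ 2 (mod 79)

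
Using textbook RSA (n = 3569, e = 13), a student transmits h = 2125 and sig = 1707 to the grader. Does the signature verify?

Squares mod 3569: sig^1≡1707, sig^2≡1545, sig^4≡2933, sig^8≡1199
13 = 8 + 4 + 1, so sig^13 ≡ 1199·2933·1707 ≡ 3208 (mod 3569)
sig^13 mod 3569 = 3208, but h = 2125.

does not verify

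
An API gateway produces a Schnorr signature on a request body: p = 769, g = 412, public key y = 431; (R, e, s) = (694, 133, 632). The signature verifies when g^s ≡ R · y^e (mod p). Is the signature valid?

invalid

g^s mod p:
412^2 = 169744 ≡ 564
412^4 ≡ 564^2 = 318096 ≡ 499
412^8 ≡ 499^2 = 249001 ≡ 614
412^16 ≡ 614^2 = 376996 ≡ 186
412^32 ≡ 186^2 = 34596 ≡ 760
412^64 ≡ 760^2 = 577600 ≡ 81
412^128 ≡ 81^2 = 6561 ≡ 409
412^256 ≡ 409^2 = 167281 ≡ 408
412^512 ≡ 408^2 = 166464 ≡ 360
632 = 512 + 64 + 32 + 16 + 8, so 412^632 ≡ 360·81·760·186·614 ≡ 340 (mod 769)
R · y^e mod p:
431^2 = 185761 ≡ 432
431^4 ≡ 432^2 = 186624 ≡ 526
431^8 ≡ 526^2 = 276676 ≡ 605
431^16 ≡ 605^2 = 366025 ≡ 750
431^32 ≡ 750^2 = 562500 ≡ 361
431^64 ≡ 361^2 = 130321 ≡ 360
431^128 ≡ 360^2 = 129600 ≡ 408
133 = 128 + 4 + 1, so 431^133 ≡ 408·526·431 ≡ 728 (mod 769)
694·728 = 505232 ≡ 768 (mod 769)
340 ≠ 768; the check fails.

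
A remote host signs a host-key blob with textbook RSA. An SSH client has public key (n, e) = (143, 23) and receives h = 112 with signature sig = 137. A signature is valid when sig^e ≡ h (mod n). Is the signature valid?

invalid

sig^2 ≡ 137^2 = 18769 ≡ 36
sig^4 ≡ 36^2 = 1296 ≡ 9
sig^8 ≡ 9^2 = 81
sig^16 ≡ 81^2 = 6561 ≡ 126
23 = 16 + 4 + 2 + 1, so sig^23 ≡ 126·9·36·137 ≡ 15 (mod 143)
15 ≠ 112, so verification fails.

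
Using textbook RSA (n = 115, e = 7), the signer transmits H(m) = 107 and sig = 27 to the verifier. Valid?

no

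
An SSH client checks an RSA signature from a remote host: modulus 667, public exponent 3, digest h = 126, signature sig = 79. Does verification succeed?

sig^2 ≡ 79^2 = 6241 ≡ 238
3 = 2 + 1, so sig^3 ≡ 238·79 ≡ 126 (mod 667)
sig^3 mod 667 = 126 matches h.

passes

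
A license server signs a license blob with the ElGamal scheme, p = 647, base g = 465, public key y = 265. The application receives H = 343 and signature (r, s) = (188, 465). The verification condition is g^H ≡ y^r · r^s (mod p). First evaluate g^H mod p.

231

465^2 = 216225 ≡ 127
465^4 ≡ 127^2 = 16129 ≡ 601
465^8 ≡ 601^2 = 361201 ≡ 175
465^16 ≡ 175^2 = 30625 ≡ 216
465^32 ≡ 216^2 = 46656 ≡ 72
465^64 ≡ 72^2 = 5184 ≡ 8
465^128 ≡ 8^2 = 64
465^256 ≡ 64^2 = 4096 ≡ 214
343 = 256 + 64 + 16 + 4 + 2 + 1, so 465^343 ≡ 214·8·216·601·127·465 ≡ 231 (mod 647)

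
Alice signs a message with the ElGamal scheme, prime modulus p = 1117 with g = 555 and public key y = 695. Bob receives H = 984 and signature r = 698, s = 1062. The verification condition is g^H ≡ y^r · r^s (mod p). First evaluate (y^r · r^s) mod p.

636

Squares mod 1117: 695^1≡695, 695^2≡481, 695^4≡142, 695^8≡58, 695^16≡13, 695^32≡169, 695^64≡636, 695^128≡142, 695^256≡58, 695^512≡13
698 = 512 + 128 + 32 + 16 + 8 + 2, so 695^698 ≡ 13·142·169·13·58·481 ≡ 1104 (mod 1117)
Squares mod 1117: 698^1≡698, 698^2≡192, 698^4≡3, 698^8≡9, 698^16≡81, 698^32≡976, 698^64≡892, 698^128≡360, 698^256≡28, 698^512≡784, 698^1024≡306
1062 = 1024 + 32 + 4 + 2, so 698^1062 ≡ 306·976·3·192 ≡ 37 (mod 1117)
y^r · r^s ≡ 1104·37 = 40848 ≡ 636 (mod 1117)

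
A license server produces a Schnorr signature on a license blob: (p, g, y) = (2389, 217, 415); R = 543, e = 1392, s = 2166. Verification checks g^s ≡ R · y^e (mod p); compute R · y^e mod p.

415^2 = 172225 ≡ 217
415^4 ≡ 217^2 = 47089 ≡ 1698
415^8 ≡ 1698^2 = 2883204 ≡ 2070
415^16 ≡ 2070^2 = 4284900 ≡ 1423
415^32 ≡ 1423^2 = 2024929 ≡ 1446
415^64 ≡ 1446^2 = 2090916 ≡ 541
415^128 ≡ 541^2 = 292681 ≡ 1223
415^256 ≡ 1223^2 = 1495729 ≡ 215
415^512 ≡ 215^2 = 46225 ≡ 834
415^1024 ≡ 834^2 = 695556 ≡ 357
1392 = 1024 + 256 + 64 + 32 + 16, so 415^1392 ≡ 357·215·541·1446·1423 ≡ 514 (mod 2389)
R · y^e ≡ 543·514 = 279102 ≡ 1978 (mod 2389)

1978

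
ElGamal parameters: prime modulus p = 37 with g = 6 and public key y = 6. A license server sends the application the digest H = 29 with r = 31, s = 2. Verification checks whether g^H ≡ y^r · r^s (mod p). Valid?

yes

Left side g^H mod p:
6^2 = 36
6^4 ≡ 36^2 = 1296 ≡ 1
6^8 ≡ 1^2 = 1
6^16 ≡ 1^2 = 1
29 = 16 + 8 + 4 + 1, so 6^29 ≡ 1·1·1·6 ≡ 6 (mod 37)
Right side y^r · r^s mod p:
6^2 = 36
6^4 ≡ 36^2 = 1296 ≡ 1
6^8 ≡ 1^2 = 1
6^16 ≡ 1^2 = 1
31 = 16 + 8 + 4 + 2 + 1, so 6^31 ≡ 1·1·1·36·6 ≡ 31 (mod 37)
31^2 = 961 ≡ 36
31·36 = 1116 ≡ 6 (mod 37)
6 ≡ 6 (mod 37), so the signature is genuine.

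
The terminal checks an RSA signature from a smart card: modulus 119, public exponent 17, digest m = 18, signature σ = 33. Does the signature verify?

does not verify

σ^2 ≡ 33^2 = 1089 ≡ 18
σ^4 ≡ 18^2 = 324 ≡ 86
σ^8 ≡ 86^2 = 7396 ≡ 18
σ^16 ≡ 18^2 = 324 ≡ 86
17 = 16 + 1, so σ^17 ≡ 86·33 ≡ 101 (mod 119)
The recovered value 101 does not match the digest 18.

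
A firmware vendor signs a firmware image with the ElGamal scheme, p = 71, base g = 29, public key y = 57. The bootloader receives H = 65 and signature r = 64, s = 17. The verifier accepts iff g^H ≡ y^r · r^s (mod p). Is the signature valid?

valid

Left side g^H mod p:
Squares mod 71: 29^1≡29, 29^2≡60, 29^4≡50, 29^8≡15, 29^16≡12, 29^32≡2, 29^64≡4
65 = 64 + 1, so 29^65 ≡ 4·29 ≡ 45 (mod 71)
Right side y^r · r^s mod p:
Squares mod 71: 57^1≡57, 57^2≡54, 57^4≡5, 57^8≡25, 57^16≡57, 57^32≡54, 57^64≡5
57^64 ≡ 5 (mod 71)
Squares mod 71: 64^1≡64, 64^2≡49, 64^4≡58, 64^8≡27, 64^16≡19
17 = 16 + 1, so 64^17 ≡ 19·64 ≡ 9 (mod 71)
5·9 = 45 ≡ 45 (mod 71)
45 ≡ 45 (mod 71), so the signature is genuine.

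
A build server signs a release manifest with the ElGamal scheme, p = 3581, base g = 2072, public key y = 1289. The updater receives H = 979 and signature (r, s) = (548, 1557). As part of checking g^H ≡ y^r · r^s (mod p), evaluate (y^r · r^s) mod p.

Squares mod 3581: 1289^1≡1289, 1289^2≡3518, 1289^4≡388, 1289^8≡142, 1289^16≡2259, 1289^32≡156, 1289^64≡2850, 1289^128≡792, 1289^256≡589, 1289^512≡3145
548 = 512 + 32 + 4, so 1289^548 ≡ 3145·156·388 ≡ 1762 (mod 3581)
Squares mod 3581: 548^1≡548, 548^2≡3081, 548^4≡2911, 548^8≡1275, 548^16≡3432, 548^32≡715, 548^64≡2723, 548^128≡2059, 548^256≡3158, 548^512≡3460, 548^1024≡317
1557 = 1024 + 512 + 16 + 4 + 1, so 548^1557 ≡ 317·3460·3432·2911·548 ≡ 3551 (mod 3581)
y^r · r^s ≡ 1762·3551 = 6256862 ≡ 855 (mod 3581)

855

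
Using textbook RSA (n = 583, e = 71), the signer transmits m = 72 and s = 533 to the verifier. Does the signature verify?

s^71 mod 583 = 511
s^71 mod 583 = 511, but m = 72.

does not verify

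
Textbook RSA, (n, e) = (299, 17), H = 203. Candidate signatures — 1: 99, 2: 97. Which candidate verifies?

1

Candidate 1: Squares mod 299: 99^1≡99, 99^2≡233, 99^4≡170, 99^8≡196, 99^16≡144; 17 = 16 + 1, so 99^17 ≡ 144·99 ≡ 203 (mod 299)
  → matches H = 203
Candidate 2: Squares mod 299: 97^1≡97, 97^2≡140, 97^4≡165, 97^8≡16, 97^16≡256; 17 = 16 + 1, so 97^17 ≡ 256·97 ≡ 15 (mod 299)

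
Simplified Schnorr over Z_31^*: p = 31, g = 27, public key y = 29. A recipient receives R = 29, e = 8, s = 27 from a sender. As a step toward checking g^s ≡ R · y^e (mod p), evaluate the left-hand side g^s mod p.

27^2 = 729 ≡ 16
27^4 ≡ 16^2 = 256 ≡ 8
27^8 ≡ 8^2 = 64 ≡ 2
27^16 ≡ 2^2 = 4
27 = 16 + 8 + 2 + 1, so 27^27 ≡ 4·2·16·27 ≡ 15 (mod 31)

15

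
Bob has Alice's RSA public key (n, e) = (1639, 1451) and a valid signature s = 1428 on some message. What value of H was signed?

1098

s^2 ≡ 1428^2 = 2039184 ≡ 268
s^4 ≡ 268^2 = 71824 ≡ 1347
s^8 ≡ 1347^2 = 1814409 ≡ 36
s^16 ≡ 36^2 = 1296
s^32 ≡ 1296^2 = 1679616 ≡ 1280
s^64 ≡ 1280^2 = 1638400 ≡ 1039
s^128 ≡ 1039^2 = 1079521 ≡ 1059
s^256 ≡ 1059^2 = 1121481 ≡ 405
s^512 ≡ 405^2 = 164025 ≡ 125
s^1024 ≡ 125^2 = 15625 ≡ 874
1451 = 1024 + 256 + 128 + 32 + 8 + 2 + 1, so s^1451 ≡ 874·405·1059·1280·36·268·1428 ≡ 1098 (mod 1639)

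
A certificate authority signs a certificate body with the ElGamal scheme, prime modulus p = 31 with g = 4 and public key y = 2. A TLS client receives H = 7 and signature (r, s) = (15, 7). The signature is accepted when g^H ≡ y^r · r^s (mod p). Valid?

no

Left side g^H mod p:
Squares mod 31: 4^1≡4, 4^2≡16, 4^4≡8
7 = 4 + 2 + 1, so 4^7 ≡ 8·16·4 ≡ 16 (mod 31)
Right side y^r · r^s mod p:
Squares mod 31: 2^1≡2, 2^2≡4, 2^4≡16, 2^8≡8
15 = 8 + 4 + 2 + 1, so 2^15 ≡ 8·16·4·2 ≡ 1 (mod 31)
Squares mod 31: 15^1≡15, 15^2≡8, 15^4≡2
7 = 4 + 2 + 1, so 15^7 ≡ 2·8·15 ≡ 23 (mod 31)
1·23 = 23 ≡ 23 (mod 31)
16 ≠ 23, so verification fails.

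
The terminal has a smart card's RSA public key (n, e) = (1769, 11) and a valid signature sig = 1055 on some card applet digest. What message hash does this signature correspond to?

Squares mod 1769: sig^1≡1055, sig^2≡324, sig^4≡605, sig^8≡1611
11 = 8 + 2 + 1, so sig^11 ≡ 1611·324·1055 ≡ 10 (mod 1769)

10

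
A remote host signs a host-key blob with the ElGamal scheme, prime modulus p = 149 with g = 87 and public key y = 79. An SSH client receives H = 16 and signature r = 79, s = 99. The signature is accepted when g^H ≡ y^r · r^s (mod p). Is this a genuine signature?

Left side g^H mod p:
87^2 = 7569 ≡ 119
87^4 ≡ 119^2 = 14161 ≡ 6
87^8 ≡ 6^2 = 36
87^16 ≡ 36^2 = 1296 ≡ 104
Right side y^r · r^s mod p:
79^2 = 6241 ≡ 132
79^4 ≡ 132^2 = 17424 ≡ 140
79^8 ≡ 140^2 = 19600 ≡ 81
79^16 ≡ 81^2 = 6561 ≡ 5
79^32 ≡ 5^2 = 25
79^64 ≡ 25^2 = 625 ≡ 29
79 = 64 + 8 + 4 + 2 + 1, so 79^79 ≡ 29·81·140·132·79 ≡ 115 (mod 149)
79^2 = 6241 ≡ 132
79^4 ≡ 132^2 = 17424 ≡ 140
79^8 ≡ 140^2 = 19600 ≡ 81
79^16 ≡ 81^2 = 6561 ≡ 5
79^32 ≡ 5^2 = 25
79^64 ≡ 25^2 = 625 ≡ 29
99 = 64 + 32 + 2 + 1, so 79^99 ≡ 29·25·132·79 ≡ 40 (mod 149)
115·40 = 4600 ≡ 130 (mod 149)
104 ≠ 130, so verification fails.

forged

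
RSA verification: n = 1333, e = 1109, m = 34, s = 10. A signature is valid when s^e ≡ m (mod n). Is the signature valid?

invalid

Squares mod 1333: s^1≡10, s^2≡100, s^4≡669, s^8≡1006, s^16≡289, s^32≡875, s^64≡483, s^128≡14, s^256≡196, s^512≡1092, s^1024≡762
1109 = 1024 + 64 + 16 + 4 + 1, so s^1109 ≡ 762·483·289·669·10 ≡ 1299 (mod 1333)
The recovered value 1299 does not match the digest 34.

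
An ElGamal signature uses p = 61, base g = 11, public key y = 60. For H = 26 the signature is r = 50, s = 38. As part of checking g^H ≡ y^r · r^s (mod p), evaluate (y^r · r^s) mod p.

60

60^50 mod 61 = 1
50^38 mod 61 = 60
y^r · r^s ≡ 1·60 = 60 ≡ 60 (mod 61)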